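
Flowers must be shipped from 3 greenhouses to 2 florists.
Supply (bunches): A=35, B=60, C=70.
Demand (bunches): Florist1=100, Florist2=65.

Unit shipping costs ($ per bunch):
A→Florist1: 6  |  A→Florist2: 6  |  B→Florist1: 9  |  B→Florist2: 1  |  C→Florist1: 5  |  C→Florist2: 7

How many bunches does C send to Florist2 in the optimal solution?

0

The minimum-cost plan:
  A–Florist1: 30 bunches
  A–Florist2: 5 bunches
  B–Florist2: 60 bunches
  C–Florist1: 70 bunches
Total cost = $620.
The route C→Florist2 is not used.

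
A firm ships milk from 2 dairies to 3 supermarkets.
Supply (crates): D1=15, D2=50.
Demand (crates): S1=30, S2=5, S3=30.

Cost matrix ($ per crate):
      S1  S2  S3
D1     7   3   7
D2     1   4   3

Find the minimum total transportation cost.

175

One minimum-cost allocation:
  D1->S2: 5 × $3 = $15
  D1->S3: 10 × $7 = $70
  D2->S1: 30 × $1 = $30
  D2->S3: 20 × $3 = $60
Total = 15 + 70 + 30 + 60 = $175.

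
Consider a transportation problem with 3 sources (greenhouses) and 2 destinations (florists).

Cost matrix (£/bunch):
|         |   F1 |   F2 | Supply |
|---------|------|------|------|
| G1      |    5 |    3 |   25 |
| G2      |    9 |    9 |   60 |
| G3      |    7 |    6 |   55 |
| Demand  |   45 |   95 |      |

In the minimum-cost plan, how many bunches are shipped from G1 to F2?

Solving gives:
  G1 to F2: 25 × £3 = £75
  G2 to F1: 45 × £9 = £405
  G2 to F2: 15 × £9 = £135
  G3 to F2: 55 × £6 = £330
Total cost = £945.
So G1→F2 carries 25 bunches.

25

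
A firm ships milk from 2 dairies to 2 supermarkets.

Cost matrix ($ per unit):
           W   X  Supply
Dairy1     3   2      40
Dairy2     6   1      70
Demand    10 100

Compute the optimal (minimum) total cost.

Optimal allocation:
  Dairy1->W: 10 × $3 = $30
  Dairy1->X: 30 × $2 = $60
  Dairy2->X: 70 × $1 = $70
Total = 30 + 60 + 70 = $160.

160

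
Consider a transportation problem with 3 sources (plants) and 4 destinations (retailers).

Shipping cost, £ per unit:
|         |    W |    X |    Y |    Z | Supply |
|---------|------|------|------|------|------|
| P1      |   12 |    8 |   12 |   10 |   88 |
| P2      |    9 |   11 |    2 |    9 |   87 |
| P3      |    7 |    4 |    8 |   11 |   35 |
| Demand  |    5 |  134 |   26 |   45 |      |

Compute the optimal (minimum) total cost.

1467

An optimal shipping plan:
  P1 to X: 88 units
  P2 to W: 5 units
  P2 to X: 11 units
  P2 to Y: 26 units
  P2 to Z: 45 units
  P3 to X: 35 units
Total cost = £1467.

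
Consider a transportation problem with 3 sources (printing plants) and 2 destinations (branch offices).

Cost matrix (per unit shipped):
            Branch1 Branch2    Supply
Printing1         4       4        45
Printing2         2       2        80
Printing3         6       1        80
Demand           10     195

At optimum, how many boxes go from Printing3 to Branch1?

0

Solving gives:
  Printing1 to Branch1: 10 × 4 = 40
  Printing1 to Branch2: 35 × 4 = 140
  Printing2 to Branch2: 80 × 2 = 160
  Printing3 to Branch2: 80 × 1 = 80
Total cost = 420.
The route Printing3→Branch1 is not used.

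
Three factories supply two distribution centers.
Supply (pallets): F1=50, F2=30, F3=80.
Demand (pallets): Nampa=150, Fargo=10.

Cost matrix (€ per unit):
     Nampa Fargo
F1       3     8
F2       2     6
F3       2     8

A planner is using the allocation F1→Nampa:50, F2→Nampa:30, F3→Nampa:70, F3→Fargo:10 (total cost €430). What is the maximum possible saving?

Current plan cost = 50·3 + 30·2 + 70·2 + 10·8 = €430.
Optimal plan:
  F1–Nampa: 50 × €3 = €150
  F2–Nampa: 20 × €2 = €40
  F2–Fargo: 10 × €6 = €60
  F3–Nampa: 80 × €2 = €160
Optimal cost = €410.
Saving = 430 − 410 = €20.

20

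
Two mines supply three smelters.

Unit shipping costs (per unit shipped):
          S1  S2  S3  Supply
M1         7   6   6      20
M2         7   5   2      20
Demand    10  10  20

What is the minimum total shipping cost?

One minimum-cost allocation:
  M1 to S1: 10 tons
  M1 to S2: 10 tons
  M2 to S3: 20 tons
Total cost = 170.
(Supply check: M1 ships 20; M2 ships 20.)

170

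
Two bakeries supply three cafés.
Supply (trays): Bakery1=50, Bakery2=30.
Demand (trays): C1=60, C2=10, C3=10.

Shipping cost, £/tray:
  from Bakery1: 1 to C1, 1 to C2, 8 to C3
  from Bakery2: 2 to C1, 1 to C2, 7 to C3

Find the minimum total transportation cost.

One minimum-cost allocation:
  Bakery1→C1: 50 × £1 = £50
  Bakery2→C1: 10 × £2 = £20
  Bakery2→C2: 10 × £1 = £10
  Bakery2→C3: 10 × £7 = £70
Total = 50 + 20 + 10 + 70 = £150.

150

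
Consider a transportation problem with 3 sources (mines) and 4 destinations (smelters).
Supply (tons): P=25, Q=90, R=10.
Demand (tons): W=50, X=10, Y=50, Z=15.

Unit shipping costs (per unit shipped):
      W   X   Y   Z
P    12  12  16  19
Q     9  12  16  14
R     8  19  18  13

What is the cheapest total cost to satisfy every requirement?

One minimum-cost allocation:
  P→X: 10 tons
  P→Y: 15 tons
  Q→W: 40 tons
  Q→Y: 35 tons
  Q→Z: 15 tons
  R→W: 10 tons
Total cost = 1570.
(Supply check: P ships 25; Q ships 90; R ships 10.)

1570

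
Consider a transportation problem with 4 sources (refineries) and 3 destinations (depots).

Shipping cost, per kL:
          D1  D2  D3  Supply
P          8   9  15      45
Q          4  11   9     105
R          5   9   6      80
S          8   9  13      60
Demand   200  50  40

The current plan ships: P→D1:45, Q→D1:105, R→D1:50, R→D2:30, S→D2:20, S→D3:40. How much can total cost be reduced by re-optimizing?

Current plan cost = 45·8 + 105·4 + 50·5 + 30·9 + 20·9 + 40·13 = 2000.
Optimal plan:
  P->D2: 45 kL
  Q->D1: 105 kL
  R->D1: 40 kL
  R->D3: 40 kL
  S->D1: 55 kL
  S->D2: 5 kL
Optimal cost = 1750.
Saving = 2000 − 1750 = 250.

250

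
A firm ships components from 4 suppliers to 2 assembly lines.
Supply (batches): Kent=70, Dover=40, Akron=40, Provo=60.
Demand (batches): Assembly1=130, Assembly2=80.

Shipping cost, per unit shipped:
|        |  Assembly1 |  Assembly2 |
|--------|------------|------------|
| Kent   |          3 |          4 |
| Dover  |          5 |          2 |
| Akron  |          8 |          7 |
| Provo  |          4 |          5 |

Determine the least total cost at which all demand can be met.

810

An optimal shipping plan:
  Kent→Assembly1: 70 batches
  Dover→Assembly2: 40 batches
  Akron→Assembly2: 40 batches
  Provo→Assembly1: 60 batches
Total cost = 810.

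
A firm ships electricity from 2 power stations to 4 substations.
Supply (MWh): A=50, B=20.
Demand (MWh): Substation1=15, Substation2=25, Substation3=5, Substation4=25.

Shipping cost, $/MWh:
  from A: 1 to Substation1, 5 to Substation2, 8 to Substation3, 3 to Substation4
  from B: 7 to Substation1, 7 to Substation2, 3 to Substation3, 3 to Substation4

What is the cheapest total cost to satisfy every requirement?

230

A cheapest plan:
  A→Substation1: 15 MWh
  A→Substation2: 25 MWh
  A→Substation4: 10 MWh
  B→Substation3: 5 MWh
  B→Substation4: 15 MWh
Total cost = $230.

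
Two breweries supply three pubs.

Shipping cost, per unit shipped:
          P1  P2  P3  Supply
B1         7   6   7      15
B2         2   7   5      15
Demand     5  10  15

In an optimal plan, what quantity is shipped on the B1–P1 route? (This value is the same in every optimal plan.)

Solving gives:
  B1->P2: 10 × 6 = 60
  B1->P3: 5 × 7 = 35
  B2->P1: 5 × 2 = 10
  B2->P3: 10 × 5 = 50
Total cost = 155.
The route B1→P1 is not used.

0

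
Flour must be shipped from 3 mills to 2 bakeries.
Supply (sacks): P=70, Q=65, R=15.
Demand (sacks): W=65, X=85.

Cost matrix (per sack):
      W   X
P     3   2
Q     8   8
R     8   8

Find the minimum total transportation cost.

A cheapest plan:
  P→X: 70 × 2 = 140
  Q→W: 65 × 8 = 520
  R→X: 15 × 8 = 120
Total = 140 + 520 + 120 = 780.

780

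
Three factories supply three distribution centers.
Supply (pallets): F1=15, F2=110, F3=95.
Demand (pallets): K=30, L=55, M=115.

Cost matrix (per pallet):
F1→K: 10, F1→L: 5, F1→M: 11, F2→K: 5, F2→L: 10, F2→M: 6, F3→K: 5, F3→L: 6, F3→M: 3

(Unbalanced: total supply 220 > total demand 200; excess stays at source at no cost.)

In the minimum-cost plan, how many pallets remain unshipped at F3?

An optimal plan:
  F1–L: 15 × 5 = 75
  F2–K: 30 × 5 = 150
  F2–M: 60 × 6 = 360
  F3–L: 40 × 6 = 240
  F3–M: 55 × 3 = 165
Total cost = 990.
F3 ships 95 of its 95, leaving 0.

0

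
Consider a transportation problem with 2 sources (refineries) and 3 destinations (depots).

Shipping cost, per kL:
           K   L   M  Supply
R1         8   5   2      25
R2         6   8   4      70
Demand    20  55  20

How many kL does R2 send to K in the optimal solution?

The minimum-cost plan:
  R1 to L: 25 × 5 = 125
  R2 to K: 20 × 6 = 120
  R2 to L: 30 × 8 = 240
  R2 to M: 20 × 4 = 80
Total cost = 565.
So R2→K carries 20 kL.

20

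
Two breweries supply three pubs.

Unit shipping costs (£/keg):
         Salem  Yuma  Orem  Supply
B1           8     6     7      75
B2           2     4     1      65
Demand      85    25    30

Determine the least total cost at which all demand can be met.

Optimal allocation:
  B1->Salem: 20 × £8 = £160
  B1->Yuma: 25 × £6 = £150
  B1->Orem: 30 × £7 = £210
  B2->Salem: 65 × £2 = £130
Total = 160 + 150 + 210 + 130 = £650.

650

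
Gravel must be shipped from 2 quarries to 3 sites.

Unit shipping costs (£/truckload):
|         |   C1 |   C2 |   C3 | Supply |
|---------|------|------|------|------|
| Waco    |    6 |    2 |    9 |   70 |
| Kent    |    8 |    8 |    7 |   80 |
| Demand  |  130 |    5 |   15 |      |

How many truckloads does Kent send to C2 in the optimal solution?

0

Solving gives:
  Waco->C1: 65 × £6 = £390
  Waco->C2: 5 × £2 = £10
  Kent->C1: 65 × £8 = £520
  Kent->C3: 15 × £7 = £105
Total cost = £1025.
The route Kent→C2 is not used.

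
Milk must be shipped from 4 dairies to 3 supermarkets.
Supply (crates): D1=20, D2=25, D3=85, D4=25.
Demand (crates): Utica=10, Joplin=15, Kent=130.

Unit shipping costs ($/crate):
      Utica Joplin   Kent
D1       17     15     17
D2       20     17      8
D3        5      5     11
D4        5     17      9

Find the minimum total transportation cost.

One minimum-cost allocation:
  D1–Kent: 20 crates
  D2–Kent: 25 crates
  D3–Utica: 10 crates
  D3–Joplin: 15 crates
  D3–Kent: 60 crates
  D4–Kent: 25 crates
Total cost = $1550.
(Supply check: D1 ships 20; D2 ships 25; D3 ships 85; D4 ships 25.)

1550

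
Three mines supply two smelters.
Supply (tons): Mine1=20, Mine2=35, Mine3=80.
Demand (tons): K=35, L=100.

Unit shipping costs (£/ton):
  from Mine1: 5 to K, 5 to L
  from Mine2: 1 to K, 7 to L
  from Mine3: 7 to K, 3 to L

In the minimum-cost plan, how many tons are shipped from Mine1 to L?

The minimum-cost plan:
  Mine1 to L: 20 × £5 = £100
  Mine2 to K: 35 × £1 = £35
  Mine3 to L: 80 × £3 = £240
Total cost = £375.
So Mine1→L carries 20 tons.

20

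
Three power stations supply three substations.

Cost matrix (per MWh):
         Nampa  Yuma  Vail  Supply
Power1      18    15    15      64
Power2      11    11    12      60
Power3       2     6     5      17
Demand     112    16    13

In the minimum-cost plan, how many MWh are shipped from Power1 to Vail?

The minimum-cost plan:
  Power1 to Nampa: 35 × 18 = 630
  Power1 to Yuma: 16 × 15 = 240
  Power1 to Vail: 13 × 15 = 195
  Power2 to Nampa: 60 × 11 = 660
  Power3 to Nampa: 17 × 2 = 34
Total cost = 1759.
So Power1→Vail carries 13 MWh.

13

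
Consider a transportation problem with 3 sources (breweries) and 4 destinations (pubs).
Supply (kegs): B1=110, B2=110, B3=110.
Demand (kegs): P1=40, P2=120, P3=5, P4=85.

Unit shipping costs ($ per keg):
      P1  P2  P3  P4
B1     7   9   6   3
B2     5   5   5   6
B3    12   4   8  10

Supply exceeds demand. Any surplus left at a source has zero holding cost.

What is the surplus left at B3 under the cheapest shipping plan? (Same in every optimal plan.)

0

Minimum-cost shipments:
  B1 to P4: 85 kegs
  B2 to P1: 40 kegs
  B2 to P2: 10 kegs
  B2 to P3: 5 kegs
  B3 to P2: 110 kegs
Total cost = $970.
B3 ships 110 of its 110, leaving 0.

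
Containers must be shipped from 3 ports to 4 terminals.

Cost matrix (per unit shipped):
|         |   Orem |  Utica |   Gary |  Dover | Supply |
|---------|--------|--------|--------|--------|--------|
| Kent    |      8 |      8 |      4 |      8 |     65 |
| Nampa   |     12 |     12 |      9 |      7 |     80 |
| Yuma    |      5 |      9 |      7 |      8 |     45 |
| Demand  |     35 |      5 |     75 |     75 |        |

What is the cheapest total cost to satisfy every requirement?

Optimal allocation:
  Kent->Gary: 65 × 4 = 260
  Nampa->Gary: 5 × 9 = 45
  Nampa->Dover: 75 × 7 = 525
  Yuma->Orem: 35 × 5 = 175
  Yuma->Utica: 5 × 9 = 45
  Yuma->Gary: 5 × 7 = 35
Total = 260 + 45 + 525 + 175 + 45 + 35 = 1085.
(Supply check: Kent ships 65; Nampa ships 80; Yuma ships 45.)

1085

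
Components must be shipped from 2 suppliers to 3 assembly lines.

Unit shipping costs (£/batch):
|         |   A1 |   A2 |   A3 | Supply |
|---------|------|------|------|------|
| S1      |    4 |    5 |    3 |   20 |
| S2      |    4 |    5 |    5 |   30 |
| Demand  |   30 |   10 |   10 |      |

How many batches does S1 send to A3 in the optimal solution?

Solving gives:
  S1->A2: 10 × £5 = £50
  S1->A3: 10 × £3 = £30
  S2->A1: 30 × £4 = £120
Total cost = £200.
So S1→A3 carries 10 batches.

10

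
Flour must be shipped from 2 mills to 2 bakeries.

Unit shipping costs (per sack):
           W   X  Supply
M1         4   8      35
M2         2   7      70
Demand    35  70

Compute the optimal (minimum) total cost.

One minimum-cost allocation:
  M1→X: 35 × 8 = 280
  M2→W: 35 × 2 = 70
  M2→X: 35 × 7 = 245
Total = 280 + 70 + 245 = 595.
(Supply check: M1 ships 35; M2 ships 70.)

595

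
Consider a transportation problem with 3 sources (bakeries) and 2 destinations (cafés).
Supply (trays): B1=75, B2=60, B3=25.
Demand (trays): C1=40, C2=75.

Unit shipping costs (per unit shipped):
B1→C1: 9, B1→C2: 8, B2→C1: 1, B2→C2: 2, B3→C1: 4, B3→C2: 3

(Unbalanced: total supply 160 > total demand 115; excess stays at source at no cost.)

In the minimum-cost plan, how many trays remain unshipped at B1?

Minimum-cost shipments:
  B1 to C2: 30 trays
  B2 to C1: 40 trays
  B2 to C2: 20 trays
  B3 to C2: 25 trays
Total cost = 395.
B1 ships 30 of its 75, leaving 45.

45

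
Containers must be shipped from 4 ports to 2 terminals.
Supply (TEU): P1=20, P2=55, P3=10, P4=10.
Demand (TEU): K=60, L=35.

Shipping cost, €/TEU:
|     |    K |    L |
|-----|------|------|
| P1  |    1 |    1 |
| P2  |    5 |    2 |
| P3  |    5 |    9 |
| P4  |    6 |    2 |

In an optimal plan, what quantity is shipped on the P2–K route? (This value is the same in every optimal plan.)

30

Optimal shipments:
  P1→K: 20 × €1 = €20
  P2→K: 30 × €5 = €150
  P2→L: 25 × €2 = €50
  P3→K: 10 × €5 = €50
  P4→L: 10 × €2 = €20
Total cost = €290.
So P2→K carries 30 TEU.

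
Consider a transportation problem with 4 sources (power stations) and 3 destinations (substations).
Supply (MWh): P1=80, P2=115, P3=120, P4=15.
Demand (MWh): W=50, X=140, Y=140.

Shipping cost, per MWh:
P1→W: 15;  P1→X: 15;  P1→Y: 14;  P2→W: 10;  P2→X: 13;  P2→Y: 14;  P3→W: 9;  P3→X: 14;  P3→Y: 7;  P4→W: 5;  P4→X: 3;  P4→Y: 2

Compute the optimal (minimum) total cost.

Optimal allocation:
  P1→X: 75 × 15 = 1125
  P1→Y: 5 × 14 = 70
  P2→W: 50 × 10 = 500
  P2→X: 65 × 13 = 845
  P3→Y: 120 × 7 = 840
  P4→Y: 15 × 2 = 30
Total = 1125 + 70 + 500 + 845 + 840 + 30 = 3410.
(Supply check: P1 ships 80; P2 ships 115; P3 ships 120; P4 ships 15.)

3410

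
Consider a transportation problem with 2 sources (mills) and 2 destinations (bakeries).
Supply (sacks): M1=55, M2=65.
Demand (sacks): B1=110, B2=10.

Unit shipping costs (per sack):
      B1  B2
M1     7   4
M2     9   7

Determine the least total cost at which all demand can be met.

940

An optimal shipping plan:
  M1 to B1: 45 sacks
  M1 to B2: 10 sacks
  M2 to B1: 65 sacks
Total cost = 940.
(Supply check: M1 ships 55; M2 ships 65.)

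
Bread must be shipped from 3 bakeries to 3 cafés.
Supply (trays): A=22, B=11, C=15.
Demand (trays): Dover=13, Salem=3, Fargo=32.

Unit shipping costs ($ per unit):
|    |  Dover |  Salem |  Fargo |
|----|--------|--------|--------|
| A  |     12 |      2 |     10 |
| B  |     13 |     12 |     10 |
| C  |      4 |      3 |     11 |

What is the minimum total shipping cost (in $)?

A cheapest plan:
  A–Salem: 1 trays
  A–Fargo: 21 trays
  B–Fargo: 11 trays
  C–Dover: 13 trays
  C–Salem: 2 trays
Total cost = $380.

380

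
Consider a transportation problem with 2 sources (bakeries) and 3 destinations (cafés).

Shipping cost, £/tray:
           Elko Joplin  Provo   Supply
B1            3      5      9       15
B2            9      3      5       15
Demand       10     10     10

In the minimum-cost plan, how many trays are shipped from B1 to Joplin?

5

Solving gives:
  B1->Elko: 10 × £3 = £30
  B1->Joplin: 5 × £5 = £25
  B2->Joplin: 5 × £3 = £15
  B2->Provo: 10 × £5 = £50
Total cost = £120.
So B1→Joplin carries 5 trays.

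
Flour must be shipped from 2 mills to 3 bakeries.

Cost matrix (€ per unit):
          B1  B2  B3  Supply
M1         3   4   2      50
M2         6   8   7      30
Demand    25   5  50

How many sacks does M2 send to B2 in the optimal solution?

Optimal shipments:
  M1–B3: 50 × €2 = €100
  M2–B1: 25 × €6 = €150
  M2–B2: 5 × €8 = €40
Total cost = €290.
So M2→B2 carries 5 sacks.

5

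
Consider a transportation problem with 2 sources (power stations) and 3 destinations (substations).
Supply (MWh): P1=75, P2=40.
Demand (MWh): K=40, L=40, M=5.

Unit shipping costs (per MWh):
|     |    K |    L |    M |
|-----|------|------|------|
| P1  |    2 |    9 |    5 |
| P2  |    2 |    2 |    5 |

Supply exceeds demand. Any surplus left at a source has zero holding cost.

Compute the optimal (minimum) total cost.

185

An optimal shipping plan:
  P1 to K: 40 × 2 = 80
  P1 to M: 5 × 5 = 25
  P2 to L: 40 × 2 = 80
Total = 80 + 25 + 80 = 185.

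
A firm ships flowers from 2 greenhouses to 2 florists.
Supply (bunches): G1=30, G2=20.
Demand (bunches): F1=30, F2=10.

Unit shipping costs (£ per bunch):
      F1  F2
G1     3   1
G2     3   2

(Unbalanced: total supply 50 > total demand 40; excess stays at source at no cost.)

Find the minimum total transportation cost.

100

Optimal allocation:
  G1 to F1: 10 × £3 = £30
  G1 to F2: 10 × £1 = £10
  G2 to F1: 20 × £3 = £60
Total = 30 + 10 + 60 = £100.
(Supply check: G1 ships 20; G2 ships 20.)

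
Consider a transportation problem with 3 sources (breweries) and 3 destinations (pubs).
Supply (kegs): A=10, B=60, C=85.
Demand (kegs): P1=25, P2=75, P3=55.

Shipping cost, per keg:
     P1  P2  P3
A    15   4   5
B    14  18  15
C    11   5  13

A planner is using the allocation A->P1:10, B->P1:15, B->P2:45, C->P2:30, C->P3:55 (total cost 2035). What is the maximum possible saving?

Current plan cost = 10·15 + 15·14 + 45·18 + 30·5 + 55·13 = 2035.
Optimal plan:
  A->P3: 10 × 5 = 50
  B->P1: 15 × 14 = 210
  B->P3: 45 × 15 = 675
  C->P1: 10 × 11 = 110
  C->P2: 75 × 5 = 375
Optimal cost = 1420.
Saving = 2035 − 1420 = 615.

615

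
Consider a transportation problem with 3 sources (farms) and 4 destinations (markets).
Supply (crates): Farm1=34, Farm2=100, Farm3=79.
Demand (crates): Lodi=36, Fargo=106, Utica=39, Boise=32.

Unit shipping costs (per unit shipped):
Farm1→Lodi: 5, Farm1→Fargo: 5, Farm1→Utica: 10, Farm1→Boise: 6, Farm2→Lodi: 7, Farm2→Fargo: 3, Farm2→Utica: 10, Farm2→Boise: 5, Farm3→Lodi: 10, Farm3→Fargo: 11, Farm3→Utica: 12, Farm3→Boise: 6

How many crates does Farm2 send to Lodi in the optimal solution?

0

The minimum-cost plan:
  Farm1->Lodi: 28 × 5 = 140
  Farm1->Fargo: 6 × 5 = 30
  Farm2->Fargo: 100 × 3 = 300
  Farm3->Lodi: 8 × 10 = 80
  Farm3->Utica: 39 × 12 = 468
  Farm3->Boise: 32 × 6 = 192
Total cost = 1210.
The route Farm2→Lodi is not used.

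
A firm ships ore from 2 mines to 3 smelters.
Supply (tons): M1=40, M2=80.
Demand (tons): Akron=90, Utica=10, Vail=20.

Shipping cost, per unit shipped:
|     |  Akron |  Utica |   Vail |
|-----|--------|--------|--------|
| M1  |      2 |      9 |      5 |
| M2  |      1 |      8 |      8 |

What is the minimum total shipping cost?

A cheapest plan:
  M1 to Akron: 10 tons
  M1 to Utica: 10 tons
  M1 to Vail: 20 tons
  M2 to Akron: 80 tons
Total cost = 290.

290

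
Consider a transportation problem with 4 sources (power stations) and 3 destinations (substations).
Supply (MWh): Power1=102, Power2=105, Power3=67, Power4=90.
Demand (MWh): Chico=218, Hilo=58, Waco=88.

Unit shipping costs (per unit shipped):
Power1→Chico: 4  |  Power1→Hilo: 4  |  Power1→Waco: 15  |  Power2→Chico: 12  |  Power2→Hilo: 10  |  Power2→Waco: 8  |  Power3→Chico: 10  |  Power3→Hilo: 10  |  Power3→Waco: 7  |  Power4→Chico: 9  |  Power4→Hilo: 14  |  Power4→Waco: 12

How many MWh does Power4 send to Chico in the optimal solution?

Optimal shipments:
  Power1–Chico: 102 MWh
  Power2–Hilo: 58 MWh
  Power2–Waco: 47 MWh
  Power3–Chico: 26 MWh
  Power3–Waco: 41 MWh
  Power4–Chico: 90 MWh
Total cost = 2721.
So Power4→Chico carries 90 MWh.

90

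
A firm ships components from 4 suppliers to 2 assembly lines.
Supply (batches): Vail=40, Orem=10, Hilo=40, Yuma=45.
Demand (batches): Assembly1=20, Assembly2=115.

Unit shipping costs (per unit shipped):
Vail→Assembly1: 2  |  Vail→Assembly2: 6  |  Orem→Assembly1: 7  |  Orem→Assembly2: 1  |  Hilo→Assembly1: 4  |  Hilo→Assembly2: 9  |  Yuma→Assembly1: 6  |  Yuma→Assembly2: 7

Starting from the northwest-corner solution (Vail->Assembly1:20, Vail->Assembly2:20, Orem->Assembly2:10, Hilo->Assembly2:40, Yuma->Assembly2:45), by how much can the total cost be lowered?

20

Current plan cost = 20·2 + 20·6 + 10·1 + 40·9 + 45·7 = 845.
Optimal plan:
  Vail→Assembly2: 40 × 6 = 240
  Orem→Assembly2: 10 × 1 = 10
  Hilo→Assembly1: 20 × 4 = 80
  Hilo→Assembly2: 20 × 9 = 180
  Yuma→Assembly2: 45 × 7 = 315
Optimal cost = 825.
Saving = 845 − 825 = 20.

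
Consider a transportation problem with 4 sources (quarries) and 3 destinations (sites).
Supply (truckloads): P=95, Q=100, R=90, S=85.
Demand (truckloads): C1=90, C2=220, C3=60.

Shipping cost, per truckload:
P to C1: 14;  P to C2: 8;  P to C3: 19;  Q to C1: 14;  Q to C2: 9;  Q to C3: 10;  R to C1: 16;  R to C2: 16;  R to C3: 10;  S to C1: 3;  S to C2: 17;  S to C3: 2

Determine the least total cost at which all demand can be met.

An optimal shipping plan:
  P to C2: 95 × 8 = 760
  Q to C2: 100 × 9 = 900
  R to C1: 5 × 16 = 80
  R to C2: 25 × 16 = 400
  R to C3: 60 × 10 = 600
  S to C1: 85 × 3 = 255
Total = 760 + 900 + 80 + 400 + 600 + 255 = 2995.

2995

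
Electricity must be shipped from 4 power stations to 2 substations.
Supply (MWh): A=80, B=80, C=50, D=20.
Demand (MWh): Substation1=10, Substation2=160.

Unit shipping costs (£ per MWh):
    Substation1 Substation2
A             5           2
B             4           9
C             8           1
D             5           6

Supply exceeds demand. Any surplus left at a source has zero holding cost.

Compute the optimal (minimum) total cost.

460

One minimum-cost allocation:
  A->Substation2: 80 × £2 = £160
  B->Substation1: 10 × £4 = £40
  B->Substation2: 10 × £9 = £90
  C->Substation2: 50 × £1 = £50
  D->Substation2: 20 × £6 = £120
Total = 160 + 40 + 90 + 50 + 120 = £460.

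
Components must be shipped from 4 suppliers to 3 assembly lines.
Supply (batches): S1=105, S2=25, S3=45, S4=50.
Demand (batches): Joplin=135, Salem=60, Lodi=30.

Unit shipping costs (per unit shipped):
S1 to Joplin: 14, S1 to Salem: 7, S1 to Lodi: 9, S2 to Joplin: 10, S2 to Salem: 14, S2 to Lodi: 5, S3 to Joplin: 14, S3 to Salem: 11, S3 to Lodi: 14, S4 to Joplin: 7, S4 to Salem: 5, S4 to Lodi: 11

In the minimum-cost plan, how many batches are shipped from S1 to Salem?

Optimal shipments:
  S1–Joplin: 15 × 14 = 210
  S1–Salem: 60 × 7 = 420
  S1–Lodi: 30 × 9 = 270
  S2–Joplin: 25 × 10 = 250
  S3–Joplin: 45 × 14 = 630
  S4–Joplin: 50 × 7 = 350
Total cost = 2130.
So S1→Salem carries 60 batches.

60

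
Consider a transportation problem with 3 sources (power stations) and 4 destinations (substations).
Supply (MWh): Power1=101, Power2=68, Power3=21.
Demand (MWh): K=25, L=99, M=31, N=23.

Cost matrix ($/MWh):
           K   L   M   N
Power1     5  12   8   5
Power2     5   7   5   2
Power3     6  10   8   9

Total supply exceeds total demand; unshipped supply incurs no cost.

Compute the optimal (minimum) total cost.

Optimal allocation:
  Power1→K: 25 × $5 = $125
  Power1→L: 10 × $12 = $120
  Power1→M: 31 × $8 = $248
  Power1→N: 23 × $5 = $115
  Power2→L: 68 × $7 = $476
  Power3→L: 21 × $10 = $210
Total = 125 + 120 + 248 + 115 + 476 + 210 = $1294.
(Supply check: Power1 ships 89; Power2 ships 68; Power3 ships 21.)

1294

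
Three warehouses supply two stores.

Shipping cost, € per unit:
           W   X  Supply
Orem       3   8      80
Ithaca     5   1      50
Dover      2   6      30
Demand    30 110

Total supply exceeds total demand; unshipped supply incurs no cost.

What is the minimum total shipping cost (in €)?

560

One minimum-cost allocation:
  Orem->W: 30 units
  Orem->X: 30 units
  Ithaca->X: 50 units
  Dover->X: 30 units
Total cost = €560.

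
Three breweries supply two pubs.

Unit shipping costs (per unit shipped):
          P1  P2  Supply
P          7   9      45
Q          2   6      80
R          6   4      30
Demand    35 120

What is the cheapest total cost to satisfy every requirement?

865

A cheapest plan:
  P to P2: 45 × 9 = 405
  Q to P1: 35 × 2 = 70
  Q to P2: 45 × 6 = 270
  R to P2: 30 × 4 = 120
Total = 405 + 70 + 270 + 120 = 865.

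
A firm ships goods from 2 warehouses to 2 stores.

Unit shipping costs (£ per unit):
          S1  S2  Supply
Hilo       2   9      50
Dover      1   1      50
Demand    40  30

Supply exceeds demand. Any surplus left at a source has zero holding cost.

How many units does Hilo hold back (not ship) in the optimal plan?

30

An optimal plan:
  Hilo to S1: 20 units
  Dover to S1: 20 units
  Dover to S2: 30 units
Total cost = £90.
Hilo ships 20 of its 50, leaving 30.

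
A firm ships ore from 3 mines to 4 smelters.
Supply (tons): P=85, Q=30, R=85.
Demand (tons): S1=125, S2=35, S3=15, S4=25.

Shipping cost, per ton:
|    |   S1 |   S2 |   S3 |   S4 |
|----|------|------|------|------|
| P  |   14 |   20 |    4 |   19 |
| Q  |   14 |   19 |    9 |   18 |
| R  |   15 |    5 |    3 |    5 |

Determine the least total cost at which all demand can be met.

2105

A cheapest plan:
  P–S1: 85 × 14 = 1190
  Q–S1: 30 × 14 = 420
  R–S1: 10 × 15 = 150
  R–S2: 35 × 5 = 175
  R–S3: 15 × 3 = 45
  R–S4: 25 × 5 = 125
Total = 1190 + 420 + 150 + 175 + 45 + 125 = 2105.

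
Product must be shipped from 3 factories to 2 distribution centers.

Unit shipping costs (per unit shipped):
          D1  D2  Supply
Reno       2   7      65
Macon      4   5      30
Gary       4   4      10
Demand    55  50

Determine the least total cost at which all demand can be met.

370

Optimal allocation:
  Reno–D1: 55 pallets
  Reno–D2: 10 pallets
  Macon–D2: 30 pallets
  Gary–D2: 10 pallets
Total cost = 370.
(Supply check: Reno ships 65; Macon ships 30; Gary ships 10.)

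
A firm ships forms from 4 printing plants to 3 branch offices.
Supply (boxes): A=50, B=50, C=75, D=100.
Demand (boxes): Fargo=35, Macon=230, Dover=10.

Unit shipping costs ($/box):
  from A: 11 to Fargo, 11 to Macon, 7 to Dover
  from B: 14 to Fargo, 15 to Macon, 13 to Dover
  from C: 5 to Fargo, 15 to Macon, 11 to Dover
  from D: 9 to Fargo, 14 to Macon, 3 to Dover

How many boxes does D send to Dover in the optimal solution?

10

The minimum-cost plan:
  A->Macon: 50 × $11 = $550
  B->Macon: 50 × $15 = $750
  C->Fargo: 35 × $5 = $175
  C->Macon: 40 × $15 = $600
  D->Macon: 90 × $14 = $1260
  D->Dover: 10 × $3 = $30
Total cost = $3365.
So D→Dover carries 10 boxes.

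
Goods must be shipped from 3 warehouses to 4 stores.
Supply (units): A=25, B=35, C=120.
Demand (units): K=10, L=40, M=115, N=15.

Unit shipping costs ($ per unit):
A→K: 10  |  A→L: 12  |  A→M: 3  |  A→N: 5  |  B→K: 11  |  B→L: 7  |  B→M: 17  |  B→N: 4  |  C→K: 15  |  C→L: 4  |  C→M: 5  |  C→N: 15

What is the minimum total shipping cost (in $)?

One minimum-cost allocation:
  A→M: 25 units
  B→K: 10 units
  B→L: 10 units
  B→N: 15 units
  C→L: 30 units
  C→M: 90 units
Total cost = $885.

885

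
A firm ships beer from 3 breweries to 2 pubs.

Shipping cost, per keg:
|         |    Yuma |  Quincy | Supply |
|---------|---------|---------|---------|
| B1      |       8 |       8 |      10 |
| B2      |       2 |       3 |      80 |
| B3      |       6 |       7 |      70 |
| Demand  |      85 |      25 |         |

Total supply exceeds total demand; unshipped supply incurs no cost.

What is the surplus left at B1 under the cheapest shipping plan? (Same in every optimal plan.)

Minimum-cost shipments:
  B2–Yuma: 55 × 2 = 110
  B2–Quincy: 25 × 3 = 75
  B3–Yuma: 30 × 6 = 180
Total cost = 365.
B1 ships 0 of its 10, leaving 10.

10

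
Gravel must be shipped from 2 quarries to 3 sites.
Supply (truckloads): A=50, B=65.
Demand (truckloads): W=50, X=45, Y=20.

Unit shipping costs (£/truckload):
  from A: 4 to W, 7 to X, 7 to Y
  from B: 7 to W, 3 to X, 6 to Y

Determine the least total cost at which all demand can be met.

An optimal shipping plan:
  A->W: 50 truckloads
  B->X: 45 truckloads
  B->Y: 20 truckloads
Total cost = £455.

455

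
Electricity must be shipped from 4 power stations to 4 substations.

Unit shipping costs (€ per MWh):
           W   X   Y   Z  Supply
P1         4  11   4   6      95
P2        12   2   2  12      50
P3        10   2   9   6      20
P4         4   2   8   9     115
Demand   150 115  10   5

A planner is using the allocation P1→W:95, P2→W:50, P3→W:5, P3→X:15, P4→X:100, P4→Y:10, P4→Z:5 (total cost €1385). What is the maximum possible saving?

505

Current plan cost = 95·4 + 50·12 + 5·10 + 15·2 + 100·2 + 10·8 + 5·9 = €1385.
Optimal plan:
  P1–W: 90 × €4 = €360
  P1–Z: 5 × €6 = €30
  P2–X: 40 × €2 = €80
  P2–Y: 10 × €2 = €20
  P3–X: 20 × €2 = €40
  P4–W: 60 × €4 = €240
  P4–X: 55 × €2 = €110
Optimal cost = €880.
Saving = 1385 − 880 = €505.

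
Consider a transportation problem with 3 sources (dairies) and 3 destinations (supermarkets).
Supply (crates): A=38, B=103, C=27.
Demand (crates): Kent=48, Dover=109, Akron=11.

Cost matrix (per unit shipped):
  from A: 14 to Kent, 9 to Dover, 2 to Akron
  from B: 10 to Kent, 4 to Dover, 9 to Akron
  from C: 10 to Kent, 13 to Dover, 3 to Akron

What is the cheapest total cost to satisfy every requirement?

1052

One minimum-cost allocation:
  A–Kent: 21 × 14 = 294
  A–Dover: 6 × 9 = 54
  A–Akron: 11 × 2 = 22
  B–Dover: 103 × 4 = 412
  C–Kent: 27 × 10 = 270
Total = 294 + 54 + 22 + 412 + 270 = 1052.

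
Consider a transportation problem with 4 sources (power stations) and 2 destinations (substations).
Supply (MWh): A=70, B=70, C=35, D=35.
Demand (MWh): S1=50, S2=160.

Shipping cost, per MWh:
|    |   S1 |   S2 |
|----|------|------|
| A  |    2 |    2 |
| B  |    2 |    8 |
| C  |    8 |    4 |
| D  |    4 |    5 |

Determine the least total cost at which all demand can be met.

715

A cheapest plan:
  A to S2: 70 × 2 = 140
  B to S1: 50 × 2 = 100
  B to S2: 20 × 8 = 160
  C to S2: 35 × 4 = 140
  D to S2: 35 × 5 = 175
Total = 140 + 100 + 160 + 140 + 175 = 715.
(Supply check: A ships 70; B ships 70; C ships 35; D ships 35.)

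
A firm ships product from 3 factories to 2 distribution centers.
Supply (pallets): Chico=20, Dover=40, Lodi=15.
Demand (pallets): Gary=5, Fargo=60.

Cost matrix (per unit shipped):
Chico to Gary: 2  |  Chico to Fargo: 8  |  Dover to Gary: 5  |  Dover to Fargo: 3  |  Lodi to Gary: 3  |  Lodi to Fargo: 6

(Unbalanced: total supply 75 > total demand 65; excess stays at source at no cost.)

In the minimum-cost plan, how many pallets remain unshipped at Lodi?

0

Minimum-cost shipments:
  Chico->Gary: 5 × 2 = 10
  Chico->Fargo: 5 × 8 = 40
  Dover->Fargo: 40 × 3 = 120
  Lodi->Fargo: 15 × 6 = 90
Total cost = 260.
Lodi ships 15 of its 15, leaving 0.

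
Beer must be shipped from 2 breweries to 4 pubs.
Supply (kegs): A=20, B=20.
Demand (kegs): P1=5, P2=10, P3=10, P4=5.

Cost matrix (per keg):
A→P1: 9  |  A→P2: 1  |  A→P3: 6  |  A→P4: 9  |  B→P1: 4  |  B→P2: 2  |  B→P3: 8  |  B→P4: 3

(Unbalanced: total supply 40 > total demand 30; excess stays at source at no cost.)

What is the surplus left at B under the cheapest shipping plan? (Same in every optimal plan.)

10

Minimum-cost shipments:
  A to P2: 10 × 1 = 10
  A to P3: 10 × 6 = 60
  B to P1: 5 × 4 = 20
  B to P4: 5 × 3 = 15
Total cost = 105.
B ships 10 of its 20, leaving 10.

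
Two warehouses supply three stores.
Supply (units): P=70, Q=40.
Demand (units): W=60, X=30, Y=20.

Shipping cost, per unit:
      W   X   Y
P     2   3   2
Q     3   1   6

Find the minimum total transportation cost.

200

An optimal shipping plan:
  P–W: 50 × 2 = 100
  P–Y: 20 × 2 = 40
  Q–W: 10 × 3 = 30
  Q–X: 30 × 1 = 30
Total = 100 + 40 + 30 + 30 = 200.
(Supply check: P ships 70; Q ships 40.)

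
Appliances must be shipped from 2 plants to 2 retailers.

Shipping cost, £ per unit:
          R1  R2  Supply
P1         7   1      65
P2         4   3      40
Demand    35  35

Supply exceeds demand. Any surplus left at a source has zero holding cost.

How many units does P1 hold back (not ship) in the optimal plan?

Minimum-cost shipments:
  P1->R2: 35 units
  P2->R1: 35 units
Total cost = £175.
P1 ships 35 of its 65, leaving 30.

30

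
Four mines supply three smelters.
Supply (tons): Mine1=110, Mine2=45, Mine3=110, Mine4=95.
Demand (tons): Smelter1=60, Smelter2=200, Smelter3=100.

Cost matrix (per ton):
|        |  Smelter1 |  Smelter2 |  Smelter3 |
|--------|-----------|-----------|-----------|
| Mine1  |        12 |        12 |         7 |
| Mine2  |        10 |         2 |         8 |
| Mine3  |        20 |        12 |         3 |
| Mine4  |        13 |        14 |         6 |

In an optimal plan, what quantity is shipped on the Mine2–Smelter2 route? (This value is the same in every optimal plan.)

45

The minimum-cost plan:
  Mine1→Smelter2: 110 × 12 = 1320
  Mine2→Smelter2: 45 × 2 = 90
  Mine3→Smelter2: 10 × 12 = 120
  Mine3→Smelter3: 100 × 3 = 300
  Mine4→Smelter1: 60 × 13 = 780
  Mine4→Smelter2: 35 × 14 = 490
Total cost = 3100.
So Mine2→Smelter2 carries 45 tons.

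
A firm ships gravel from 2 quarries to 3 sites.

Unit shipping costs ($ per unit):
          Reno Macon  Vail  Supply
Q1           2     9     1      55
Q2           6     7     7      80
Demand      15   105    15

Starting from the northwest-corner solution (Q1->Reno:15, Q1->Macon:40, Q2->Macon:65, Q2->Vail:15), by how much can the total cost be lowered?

120

Current plan cost = 15·2 + 40·9 + 65·7 + 15·7 = $950.
Optimal plan:
  Q1→Reno: 15 truckloads
  Q1→Macon: 25 truckloads
  Q1→Vail: 15 truckloads
  Q2→Macon: 80 truckloads
Optimal cost = $830.
Saving = 950 − 830 = $120.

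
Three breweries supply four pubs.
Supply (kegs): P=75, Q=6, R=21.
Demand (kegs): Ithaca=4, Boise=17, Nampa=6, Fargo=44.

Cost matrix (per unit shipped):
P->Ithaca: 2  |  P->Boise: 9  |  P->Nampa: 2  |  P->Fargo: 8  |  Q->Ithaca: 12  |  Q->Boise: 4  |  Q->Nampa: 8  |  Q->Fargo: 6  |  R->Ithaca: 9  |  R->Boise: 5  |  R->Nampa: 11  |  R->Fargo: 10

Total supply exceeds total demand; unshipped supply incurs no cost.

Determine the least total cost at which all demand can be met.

445

An optimal shipping plan:
  P->Ithaca: 4 × 2 = 8
  P->Nampa: 6 × 2 = 12
  P->Fargo: 38 × 8 = 304
  Q->Fargo: 6 × 6 = 36
  R->Boise: 17 × 5 = 85
Total = 8 + 12 + 304 + 36 + 85 = 445.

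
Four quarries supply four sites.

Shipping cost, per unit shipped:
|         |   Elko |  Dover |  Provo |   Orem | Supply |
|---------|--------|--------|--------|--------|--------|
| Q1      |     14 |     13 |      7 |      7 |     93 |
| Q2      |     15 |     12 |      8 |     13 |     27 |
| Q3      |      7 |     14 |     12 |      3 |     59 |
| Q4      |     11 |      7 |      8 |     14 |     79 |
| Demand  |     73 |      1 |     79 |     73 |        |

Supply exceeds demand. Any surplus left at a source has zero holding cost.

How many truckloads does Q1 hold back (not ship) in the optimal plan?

An optimal plan:
  Q1–Provo: 79 × 7 = 553
  Q1–Orem: 14 × 7 = 98
  Q3–Orem: 59 × 3 = 177
  Q4–Elko: 73 × 11 = 803
  Q4–Dover: 1 × 7 = 7
Total cost = 1638.
Q1 ships 93 of its 93, leaving 0.

0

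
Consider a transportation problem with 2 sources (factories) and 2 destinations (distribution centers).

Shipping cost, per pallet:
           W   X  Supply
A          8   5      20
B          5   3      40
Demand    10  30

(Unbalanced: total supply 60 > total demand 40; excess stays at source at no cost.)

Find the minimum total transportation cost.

140

A cheapest plan:
  B->W: 10 pallets
  B->X: 30 pallets
Total cost = 140.
(Supply check: A ships 0; B ships 40.)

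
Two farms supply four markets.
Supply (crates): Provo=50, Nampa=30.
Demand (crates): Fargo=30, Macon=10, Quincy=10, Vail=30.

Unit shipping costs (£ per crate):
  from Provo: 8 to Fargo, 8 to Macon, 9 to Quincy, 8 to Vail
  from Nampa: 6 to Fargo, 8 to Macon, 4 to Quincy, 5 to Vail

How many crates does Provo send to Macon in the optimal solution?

10

Solving gives:
  Provo->Fargo: 30 × £8 = £240
  Provo->Macon: 10 × £8 = £80
  Provo->Vail: 10 × £8 = £80
  Nampa->Quincy: 10 × £4 = £40
  Nampa->Vail: 20 × £5 = £100
Total cost = £540.
So Provo→Macon carries 10 crates.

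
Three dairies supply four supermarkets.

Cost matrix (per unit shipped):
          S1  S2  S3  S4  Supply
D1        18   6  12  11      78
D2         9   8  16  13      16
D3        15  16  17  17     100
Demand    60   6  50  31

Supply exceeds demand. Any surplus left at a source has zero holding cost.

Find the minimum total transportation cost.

1826

A cheapest plan:
  D1 to S2: 6 crates
  D1 to S3: 41 crates
  D1 to S4: 31 crates
  D2 to S1: 16 crates
  D3 to S1: 44 crates
  D3 to S3: 9 crates
Total cost = 1826.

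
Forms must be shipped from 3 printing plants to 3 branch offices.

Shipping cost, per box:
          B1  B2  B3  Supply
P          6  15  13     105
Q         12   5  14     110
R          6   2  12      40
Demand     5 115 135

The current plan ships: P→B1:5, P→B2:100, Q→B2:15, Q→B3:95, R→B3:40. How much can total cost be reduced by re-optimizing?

Current plan cost = 5·6 + 100·15 + 15·5 + 95·14 + 40·12 = 3415.
Optimal plan:
  P->B1: 5 × 6 = 30
  P->B3: 100 × 13 = 1300
  Q->B2: 75 × 5 = 375
  Q->B3: 35 × 14 = 490
  R->B2: 40 × 2 = 80
Optimal cost = 2275.
Saving = 3415 − 2275 = 1140.

1140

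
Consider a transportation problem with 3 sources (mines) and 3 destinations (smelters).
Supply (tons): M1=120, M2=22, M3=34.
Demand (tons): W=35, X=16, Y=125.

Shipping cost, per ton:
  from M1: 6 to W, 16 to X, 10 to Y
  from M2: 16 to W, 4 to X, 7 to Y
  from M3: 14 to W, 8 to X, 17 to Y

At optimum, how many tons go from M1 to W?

35

Optimal shipments:
  M1→W: 35 tons
  M1→Y: 85 tons
  M2→Y: 22 tons
  M3→X: 16 tons
  M3→Y: 18 tons
Total cost = 1648.
So M1→W carries 35 tons.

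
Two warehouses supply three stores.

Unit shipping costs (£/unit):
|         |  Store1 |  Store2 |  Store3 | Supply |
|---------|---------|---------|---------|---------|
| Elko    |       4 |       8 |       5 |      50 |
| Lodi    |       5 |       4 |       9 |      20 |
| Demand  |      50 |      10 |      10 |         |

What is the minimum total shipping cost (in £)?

One minimum-cost allocation:
  Elko->Store1: 40 × £4 = £160
  Elko->Store3: 10 × £5 = £50
  Lodi->Store1: 10 × £5 = £50
  Lodi->Store2: 10 × £4 = £40
Total = 160 + 50 + 50 + 40 = £300.
(Supply check: Elko ships 50; Lodi ships 20.)

300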